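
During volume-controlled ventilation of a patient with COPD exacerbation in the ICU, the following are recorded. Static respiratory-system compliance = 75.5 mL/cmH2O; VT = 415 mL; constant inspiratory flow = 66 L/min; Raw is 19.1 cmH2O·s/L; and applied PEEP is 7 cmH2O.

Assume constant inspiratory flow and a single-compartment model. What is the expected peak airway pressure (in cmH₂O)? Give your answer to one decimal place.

Flow: 66 L/min ÷ 60 = 1.1 L/s.
Equation of motion (constant flow): PIP = Vt/C + R·V̇ + PEEP.
PIP = 415/75.5 + 19.1×1.1 + 7 = 5.497 + 21.01 + 7 = 33.507 cmH2O.

33.5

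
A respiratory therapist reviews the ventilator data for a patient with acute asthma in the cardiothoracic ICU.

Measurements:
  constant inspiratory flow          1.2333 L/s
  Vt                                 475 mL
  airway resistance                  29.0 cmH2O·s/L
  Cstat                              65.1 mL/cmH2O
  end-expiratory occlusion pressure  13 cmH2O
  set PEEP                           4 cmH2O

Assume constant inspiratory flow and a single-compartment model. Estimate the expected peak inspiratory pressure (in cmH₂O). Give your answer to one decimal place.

56.1

Total PEEP = 13 cmH2O (set 4 + intrinsic 9); this is the baseline alveolar pressure.
Equation of motion (constant flow): PIP = Vt/C + R·V̇ + PEEP.
PIP = 475/65.1 + 29.0×1.2333 + 13 = 7.296 + 35.766 + 13 = 56.062 cmH2O.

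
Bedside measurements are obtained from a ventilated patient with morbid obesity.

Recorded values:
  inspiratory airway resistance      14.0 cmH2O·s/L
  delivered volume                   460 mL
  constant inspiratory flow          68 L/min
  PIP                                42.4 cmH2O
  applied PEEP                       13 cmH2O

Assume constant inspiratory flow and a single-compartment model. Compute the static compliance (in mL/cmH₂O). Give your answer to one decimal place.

Flow: 68 L/min ÷ 60 = 1.1333 L/s.
Equation of motion (constant flow): PIP = Vt/C + R·V̇ + PEEP.
Vt/C = PIP − R·V̇ − PEEP = 42.4 − 14.0×1.1333 − 13 = 42.4 − 15.866 − 13 = 13.534 cmH2O.
C = Vt / 13.534 = 460 / 13.534 = 33.988 mL/cmH2O.

34.0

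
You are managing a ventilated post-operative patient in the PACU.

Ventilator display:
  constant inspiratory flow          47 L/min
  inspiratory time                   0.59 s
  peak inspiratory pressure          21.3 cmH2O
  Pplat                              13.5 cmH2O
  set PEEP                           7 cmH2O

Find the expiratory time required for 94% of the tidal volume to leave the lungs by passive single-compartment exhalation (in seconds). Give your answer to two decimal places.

Flow: 47 L/min ÷ 60 = 0.7833 L/s.
Vt = flow × Ti = 0.7833 L/s × 0.59 s × 1000 mL/L = 462.15 mL.
R = (PIP − Pplat)/V̇ = (21.3 − 13.5) / 0.7833 = 7.8/0.7833 = 9.958 cmH2O·s/L.
C = Vt/(Pplat − PEEP) = 462.15 / (13.5 − 7) = 462.15/6.5 = 71.1 mL/cmH2O.
τ = R × C = 9.958 × 0.0711 L/cmH2O = 0.708 s.
t = −τ·ln(1 − 0.94) = −0.708·ln(0.06) = 1.992 s.

1.99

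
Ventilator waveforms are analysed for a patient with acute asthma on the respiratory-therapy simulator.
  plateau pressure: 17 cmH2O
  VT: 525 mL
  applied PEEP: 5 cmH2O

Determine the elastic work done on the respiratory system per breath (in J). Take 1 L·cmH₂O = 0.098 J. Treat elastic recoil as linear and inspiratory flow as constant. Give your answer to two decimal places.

Elastic work ≈ ½ × (Pplat − PEEP) × Vt = 0.5 × (17 − 5) × 0.525 L = 0.5 × 12.0 × 0.525 = 3.15 L·cmH2O.
× 0.098 J/(L·cmH2O) → 0.3087 J.

0.31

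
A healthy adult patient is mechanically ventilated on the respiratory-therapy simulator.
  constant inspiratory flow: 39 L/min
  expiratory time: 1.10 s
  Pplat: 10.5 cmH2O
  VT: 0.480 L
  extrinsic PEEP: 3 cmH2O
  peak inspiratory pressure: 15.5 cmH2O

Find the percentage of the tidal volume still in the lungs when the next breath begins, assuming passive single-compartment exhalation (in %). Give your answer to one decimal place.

Flow: 39 L/min ÷ 60 = 0.65 L/s.
R = (PIP − Pplat)/V̇ = (15.5 − 10.5) / 0.65 = 5.0/0.65 = 7.692 cmH2O·s/L.
C = Vt/(Pplat − PEEP) = 480.0 / (10.5 − 3) = 480.0/7.5 = 64.0 mL/cmH2O.
τ = R × C = 7.692 × 0.064 L/cmH2O = 0.4923 s.
Fraction remaining at end-expiration = e^(−Te/τ) = e^(−1.10/0.4923) = 0.1071 → 10.71%.

10.7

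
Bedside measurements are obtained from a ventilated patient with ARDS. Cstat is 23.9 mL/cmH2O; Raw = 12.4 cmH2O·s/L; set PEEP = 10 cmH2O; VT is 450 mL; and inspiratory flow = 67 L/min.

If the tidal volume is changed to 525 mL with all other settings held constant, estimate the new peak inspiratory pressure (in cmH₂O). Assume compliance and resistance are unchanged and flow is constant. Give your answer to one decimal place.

45.8

Flow: 67 L/min ÷ 60 = 1.1167 L/s.
PIP = Vt/C + R·V̇ + PEEP (constant-flow equation of motion).
Only the elastic term changes: ΔPIP = ΔVt / C = (525 − 450) / 23.9 = 3.138 cmH2O.
Original PIP = 450/23.9 + 12.4×1.1167 + 10 = 42.676 cmH2O; new PIP = 42.676 + (3.138) = 45.814 cmH2O.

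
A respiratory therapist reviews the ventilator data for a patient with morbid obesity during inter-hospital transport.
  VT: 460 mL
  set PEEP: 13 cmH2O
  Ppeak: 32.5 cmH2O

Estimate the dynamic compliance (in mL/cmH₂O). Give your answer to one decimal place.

23.6

Dynamic compliance = Vt / (PIP − PEEP) = 460 / (32.5 − 13) = 460 / 19.5 = 23.59 mL/cmH2O.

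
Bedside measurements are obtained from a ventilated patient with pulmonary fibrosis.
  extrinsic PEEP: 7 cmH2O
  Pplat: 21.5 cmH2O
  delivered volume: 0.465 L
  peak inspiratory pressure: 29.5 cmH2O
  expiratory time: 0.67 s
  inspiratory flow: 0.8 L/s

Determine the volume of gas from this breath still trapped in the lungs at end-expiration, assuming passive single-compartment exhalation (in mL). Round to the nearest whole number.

R = (PIP − Pplat)/V̇ = (29.5 − 21.5) / 0.8 = 8.0/0.8 = 10.0 cmH2O·s/L.
C = Vt/(Pplat − PEEP) = 465.0 / (21.5 − 7) = 465.0/14.5 = 32.069 mL/cmH2O.
τ = R × C = 10.0 × 0.03207 L/cmH2O = 0.3207 s.
Fraction remaining = e^(−Te/τ) = e^(−0.67/0.3207) = 0.1238.
Trapped volume = 465.0 × 0.1238 = 57.567 mL.

58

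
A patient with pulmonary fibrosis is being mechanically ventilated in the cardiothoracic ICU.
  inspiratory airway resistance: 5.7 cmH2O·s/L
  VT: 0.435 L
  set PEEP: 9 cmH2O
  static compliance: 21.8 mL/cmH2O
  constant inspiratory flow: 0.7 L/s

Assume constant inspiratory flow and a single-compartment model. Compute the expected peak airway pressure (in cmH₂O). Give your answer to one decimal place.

Equation of motion (constant flow): PIP = Vt/C + R·V̇ + PEEP.
PIP = 435/21.8 + 5.7×0.7 + 9 = 19.954 + 3.99 + 9 = 32.944 cmH2O.

32.9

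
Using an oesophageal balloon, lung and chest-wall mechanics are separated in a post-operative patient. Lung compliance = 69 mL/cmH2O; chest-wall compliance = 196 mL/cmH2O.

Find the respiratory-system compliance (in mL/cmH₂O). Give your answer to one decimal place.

Lung and chest wall are elastances in series: 1/Crs = 1/CL + 1/Ccw.
1/Crs = 1/69 + 1/196 = 0.01959.
Crs = 51.046 mL/cmH2O.

51.0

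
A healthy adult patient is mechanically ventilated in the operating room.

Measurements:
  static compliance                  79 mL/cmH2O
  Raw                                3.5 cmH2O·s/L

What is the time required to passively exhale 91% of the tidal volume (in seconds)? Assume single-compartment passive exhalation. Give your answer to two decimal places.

0.67

τ = R × C = 3.5 × 79 mL/cmH2O = 3.5 × 0.079 L/cmH2O = 0.2765 s.
Exhaled fraction f = 1 − e^(−t/τ) → t = −τ·ln(1 − f) = −0.2765·ln(0.09) = 0.6658 s.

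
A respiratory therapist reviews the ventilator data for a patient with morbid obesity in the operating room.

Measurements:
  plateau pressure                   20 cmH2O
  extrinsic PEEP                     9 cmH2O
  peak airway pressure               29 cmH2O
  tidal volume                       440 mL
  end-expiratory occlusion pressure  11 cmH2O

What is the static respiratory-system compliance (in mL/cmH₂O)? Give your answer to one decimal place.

End-expiratory occlusion gives total PEEP = 11 cmH2O (intrinsic PEEP = 11 − 9 = 2). Use total PEEP for the elastic gradient.
Cstat = Vt / (Pplat − PEEPtotal) = 440 / (20 − 11) = 440 / 9.0 = 48.889 mL/cmH2O.

48.9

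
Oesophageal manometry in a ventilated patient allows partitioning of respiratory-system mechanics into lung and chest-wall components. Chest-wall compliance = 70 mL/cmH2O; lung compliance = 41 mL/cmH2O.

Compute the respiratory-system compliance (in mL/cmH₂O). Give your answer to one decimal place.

25.9

Lung and chest wall are elastances in series: 1/Crs = 1/CL + 1/Ccw.
1/Crs = 1/41 + 1/70 = 0.03868.
Crs = 25.853 mL/cmH2O.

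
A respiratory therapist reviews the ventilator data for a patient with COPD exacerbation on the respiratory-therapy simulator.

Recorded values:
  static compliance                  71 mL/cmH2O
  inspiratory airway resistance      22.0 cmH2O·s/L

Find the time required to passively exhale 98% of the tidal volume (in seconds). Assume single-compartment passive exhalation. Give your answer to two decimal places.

τ = R × C = 22.0 × 71 mL/cmH2O = 22.0 × 0.071 L/cmH2O = 1.562 s.
Exhaled fraction f = 1 − e^(−t/τ) → t = −τ·ln(1 − f) = −1.562·ln(0.02) = 6.111 s.

6.11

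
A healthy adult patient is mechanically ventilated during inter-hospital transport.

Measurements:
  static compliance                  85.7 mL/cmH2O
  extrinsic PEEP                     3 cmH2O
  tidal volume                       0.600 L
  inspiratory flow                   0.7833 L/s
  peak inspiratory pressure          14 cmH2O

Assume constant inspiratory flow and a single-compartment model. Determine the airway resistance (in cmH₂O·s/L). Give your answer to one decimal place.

5.1

Equation of motion (constant flow): PIP = Vt/C + R·V̇ + PEEP.
R·V̇ = PIP − Vt/C − PEEP = 14 − 600/85.7 − 3 = 14 − 7.001 − 3 = 3.999 cmH2O.
R = 3.999 / 0.7833 = 5.105 cmH2O·s/L.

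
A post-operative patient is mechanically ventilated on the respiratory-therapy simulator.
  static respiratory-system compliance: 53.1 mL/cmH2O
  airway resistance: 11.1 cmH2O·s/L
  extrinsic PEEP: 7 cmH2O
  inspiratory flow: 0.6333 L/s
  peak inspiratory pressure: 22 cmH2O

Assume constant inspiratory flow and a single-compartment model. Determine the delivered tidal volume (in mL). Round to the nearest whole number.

Equation of motion (constant flow): PIP = Vt/C + R·V̇ + PEEP.
Vt/C = PIP − R·V̇ − PEEP = 22 − 7.03 − 7 = 7.97 cmH2O.
Vt = C × 7.97 = 53.1 × 7.97 = 423.21 mL.

423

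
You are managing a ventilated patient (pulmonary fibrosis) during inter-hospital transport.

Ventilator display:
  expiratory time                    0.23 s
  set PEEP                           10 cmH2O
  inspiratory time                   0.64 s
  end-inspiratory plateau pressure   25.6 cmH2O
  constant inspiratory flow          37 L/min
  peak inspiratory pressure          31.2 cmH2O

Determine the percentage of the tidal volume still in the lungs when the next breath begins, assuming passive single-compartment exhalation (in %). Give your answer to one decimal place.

36.7

Flow: 37 L/min ÷ 60 = 0.6167 L/s.
Vt = flow × Ti = 0.6167 L/s × 0.64 s × 1000 mL/L = 394.69 mL.
R = (PIP − Pplat)/V̇ = (31.2 − 25.6) / 0.6167 = 5.6/0.6167 = 9.081 cmH2O·s/L.
C = Vt/(Pplat − PEEP) = 394.69 / (25.6 − 10) = 394.69/15.6 = 25.301 mL/cmH2O.
τ = R × C = 9.081 × 0.0253 L/cmH2O = 0.2297 s.
Fraction remaining at end-expiration = e^(−Te/τ) = e^(−0.23/0.2297) = 0.3674 → 36.74%.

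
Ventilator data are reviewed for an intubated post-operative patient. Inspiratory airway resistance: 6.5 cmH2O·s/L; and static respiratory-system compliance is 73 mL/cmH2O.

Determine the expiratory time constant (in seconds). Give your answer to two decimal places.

τ = R × C = 6.5 × 73 mL/cmH2O = 6.5 × 0.073 L/cmH2O = 0.4745 s.

0.47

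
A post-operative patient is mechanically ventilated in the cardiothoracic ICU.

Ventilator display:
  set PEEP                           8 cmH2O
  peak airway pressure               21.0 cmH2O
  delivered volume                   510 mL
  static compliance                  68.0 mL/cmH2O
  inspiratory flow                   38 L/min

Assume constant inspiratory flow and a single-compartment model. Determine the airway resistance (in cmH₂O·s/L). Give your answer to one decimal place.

Flow: 38 L/min ÷ 60 = 0.6333 L/s.
Equation of motion (constant flow): PIP = Vt/C + R·V̇ + PEEP.
R·V̇ = PIP − Vt/C − PEEP = 21.0 − 510/68.0 − 8 = 21.0 − 7.5 − 8 = 5.5 cmH2O.
R = 5.5 / 0.6333 = 8.685 cmH2O·s/L.

8.7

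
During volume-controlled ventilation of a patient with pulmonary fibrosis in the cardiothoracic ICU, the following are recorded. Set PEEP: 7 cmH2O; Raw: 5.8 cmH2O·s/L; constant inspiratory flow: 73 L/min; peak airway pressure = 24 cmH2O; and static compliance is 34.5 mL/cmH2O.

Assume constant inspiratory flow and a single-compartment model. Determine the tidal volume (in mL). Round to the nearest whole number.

Flow: 73 L/min ÷ 60 = 1.2167 L/s.
Equation of motion (constant flow): PIP = Vt/C + R·V̇ + PEEP.
Vt/C = PIP − R·V̇ − PEEP = 24 − 7.057 − 7 = 9.943 cmH2O.
Vt = C × 9.943 = 34.5 × 9.943 = 343.03 mL.

343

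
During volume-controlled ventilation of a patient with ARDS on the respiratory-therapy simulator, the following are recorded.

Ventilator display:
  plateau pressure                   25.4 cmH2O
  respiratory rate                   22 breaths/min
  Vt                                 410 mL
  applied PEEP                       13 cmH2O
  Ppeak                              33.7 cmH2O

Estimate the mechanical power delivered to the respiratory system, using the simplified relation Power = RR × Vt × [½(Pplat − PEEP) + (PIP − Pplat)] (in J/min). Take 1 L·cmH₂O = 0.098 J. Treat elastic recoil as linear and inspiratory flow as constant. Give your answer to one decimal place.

12.8

Per-breath work = Vt × [½(Pplat−PEEP) + (PIP−Pplat)] = 0.410 × [0.5×12.4 + 8.3] = 0.410 × 14.5 = 5.945 L·cmH2O.
Power = 22 × 5.945 = 130.79 L·cmH2O/min.
× 0.098 J/(L·cmH2O) → 12.817 J/min.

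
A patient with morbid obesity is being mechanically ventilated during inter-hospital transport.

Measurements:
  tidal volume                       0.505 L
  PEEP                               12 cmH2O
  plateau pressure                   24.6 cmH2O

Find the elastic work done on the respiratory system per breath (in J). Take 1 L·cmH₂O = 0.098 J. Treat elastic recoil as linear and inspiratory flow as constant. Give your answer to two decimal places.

Elastic work ≈ ½ × (Pplat − PEEP) × Vt = 0.5 × (24.6 − 12) × 0.505 L = 0.5 × 12.6 × 0.505 = 3.182 L·cmH2O.
× 0.098 J/(L·cmH2O) → 0.3118 J.

0.31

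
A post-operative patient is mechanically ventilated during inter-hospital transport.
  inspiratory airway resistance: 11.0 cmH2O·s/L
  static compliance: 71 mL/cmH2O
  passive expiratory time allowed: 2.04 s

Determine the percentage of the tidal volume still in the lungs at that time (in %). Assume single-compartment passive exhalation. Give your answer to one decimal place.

τ = R × C = 11.0 × 71 mL/cmH2O = 11.0 × 0.071 L/cmH2O = 0.781 s.
Passive exhalation: V(t)/V₀ = e^(−t/τ) = e^(−2.04/0.781) = 0.07338.
Fraction remaining = 0.07338 → 7.338%.

7.3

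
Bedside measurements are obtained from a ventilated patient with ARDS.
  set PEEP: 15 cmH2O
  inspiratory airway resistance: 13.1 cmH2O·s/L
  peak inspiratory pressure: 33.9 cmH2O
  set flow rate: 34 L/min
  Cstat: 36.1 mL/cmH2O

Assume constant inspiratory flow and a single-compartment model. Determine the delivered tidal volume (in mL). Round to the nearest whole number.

Flow: 34 L/min ÷ 60 = 0.5667 L/s.
Equation of motion (constant flow): PIP = Vt/C + R·V̇ + PEEP.
Vt/C = PIP − R·V̇ − PEEP = 33.9 − 7.424 − 15 = 11.476 cmH2O.
Vt = C × 11.476 = 36.1 × 11.476 = 414.28 mL.

414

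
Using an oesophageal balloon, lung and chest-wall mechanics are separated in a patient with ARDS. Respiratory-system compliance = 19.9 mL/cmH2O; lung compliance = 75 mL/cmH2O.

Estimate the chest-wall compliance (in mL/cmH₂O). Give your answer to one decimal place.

1/Ccw = 1/Crs − 1/CL.
1/Ccw = 1/19.9 − 1/75 = 0.03692.
Ccw = 27.086 mL/cmH2O.

27.1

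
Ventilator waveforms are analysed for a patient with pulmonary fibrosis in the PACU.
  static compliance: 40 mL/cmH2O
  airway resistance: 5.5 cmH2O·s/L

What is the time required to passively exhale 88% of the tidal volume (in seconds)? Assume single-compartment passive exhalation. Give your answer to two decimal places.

τ = R × C = 5.5 × 40 mL/cmH2O = 5.5 × 0.040 L/cmH2O = 0.22 s.
Exhaled fraction f = 1 − e^(−t/τ) → t = −τ·ln(1 − f) = −0.22·ln(0.12) = 0.4665 s.

0.47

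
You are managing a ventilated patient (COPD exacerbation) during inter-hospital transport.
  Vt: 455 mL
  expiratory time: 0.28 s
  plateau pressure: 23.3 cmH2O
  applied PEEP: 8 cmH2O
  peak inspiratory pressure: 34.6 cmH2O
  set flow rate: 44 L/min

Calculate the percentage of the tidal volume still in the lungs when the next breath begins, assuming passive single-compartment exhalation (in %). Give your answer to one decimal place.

54.3

Flow: 44 L/min ÷ 60 = 0.7333 L/s.
R = (PIP − Pplat)/V̇ = (34.6 − 23.3) / 0.7333 = 11.3/0.7333 = 15.41 cmH2O·s/L.
C = Vt/(Pplat − PEEP) = 455.0 / (23.3 − 8) = 455.0/15.3 = 29.739 mL/cmH2O.
τ = R × C = 15.41 × 0.02974 L/cmH2O = 0.4583 s.
Fraction remaining at end-expiration = e^(−Te/τ) = e^(−0.28/0.4583) = 0.5428 → 54.28%.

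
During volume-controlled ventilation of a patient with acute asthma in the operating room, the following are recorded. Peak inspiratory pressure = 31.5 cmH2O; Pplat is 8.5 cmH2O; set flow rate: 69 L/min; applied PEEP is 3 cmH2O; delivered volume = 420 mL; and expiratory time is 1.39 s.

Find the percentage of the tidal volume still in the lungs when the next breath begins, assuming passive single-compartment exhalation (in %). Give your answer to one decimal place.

40.2

Flow: 69 L/min ÷ 60 = 1.15 L/s.
R = (PIP − Pplat)/V̇ = (31.5 − 8.5) / 1.15 = 23.0/1.15 = 20.0 cmH2O·s/L.
C = Vt/(Pplat − PEEP) = 420.0 / (8.5 − 3) = 420.0/5.5 = 76.364 mL/cmH2O.
τ = R × C = 20.0 × 0.07636 L/cmH2O = 1.527 s.
Fraction remaining at end-expiration = e^(−Te/τ) = e^(−1.39/1.527) = 0.4024 → 40.24%.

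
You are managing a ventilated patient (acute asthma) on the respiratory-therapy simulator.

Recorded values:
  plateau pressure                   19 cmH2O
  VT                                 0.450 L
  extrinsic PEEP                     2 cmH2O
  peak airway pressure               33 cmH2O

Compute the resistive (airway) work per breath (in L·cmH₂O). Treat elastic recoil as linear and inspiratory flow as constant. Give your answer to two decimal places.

With constant inspiratory flow the resistive pressure is constant at PIP − Pplat = 33 − 19 = 14.0 cmH2O, so resistive work = 14.0 × 0.450 = 6.3 L·cmH2O.

6.30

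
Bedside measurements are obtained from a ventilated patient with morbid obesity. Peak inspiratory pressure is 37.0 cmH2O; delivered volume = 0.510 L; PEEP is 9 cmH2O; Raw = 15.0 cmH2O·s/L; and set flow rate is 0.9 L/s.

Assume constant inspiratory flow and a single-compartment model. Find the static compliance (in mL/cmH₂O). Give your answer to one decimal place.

Equation of motion (constant flow): PIP = Vt/C + R·V̇ + PEEP.
Vt/C = PIP − R·V̇ − PEEP = 37.0 − 15.0×0.9 − 9 = 37.0 − 13.5 − 9 = 14.5 cmH2O.
C = Vt / 14.5 = 510 / 14.5 = 35.172 mL/cmH2O.

35.2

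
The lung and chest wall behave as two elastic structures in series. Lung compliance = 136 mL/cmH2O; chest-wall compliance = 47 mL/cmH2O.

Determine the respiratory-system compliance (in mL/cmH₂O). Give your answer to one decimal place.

Lung and chest wall are elastances in series: 1/Crs = 1/CL + 1/Ccw.
1/Crs = 1/136 + 1/47 = 0.02863.
Crs = 34.928 mL/cmH2O.

34.9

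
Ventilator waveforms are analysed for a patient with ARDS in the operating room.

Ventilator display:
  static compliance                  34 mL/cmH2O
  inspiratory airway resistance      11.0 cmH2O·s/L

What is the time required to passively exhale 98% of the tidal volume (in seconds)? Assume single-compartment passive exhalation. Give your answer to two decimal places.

τ = R × C = 11.0 × 34 mL/cmH2O = 11.0 × 0.034 L/cmH2O = 0.374 s.
Exhaled fraction f = 1 − e^(−t/τ) → t = −τ·ln(1 − f) = −0.374·ln(0.02) = 1.463 s.

1.46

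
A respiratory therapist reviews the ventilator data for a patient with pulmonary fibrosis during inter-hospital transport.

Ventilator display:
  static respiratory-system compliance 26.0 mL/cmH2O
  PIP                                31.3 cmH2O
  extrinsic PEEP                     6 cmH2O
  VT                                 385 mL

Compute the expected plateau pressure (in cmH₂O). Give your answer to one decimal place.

20.8

Pplat = PEEP + Vt / Cstat = 6 + 385 / 26.0 = 6 + 14.808 = 20.808 cmH2O.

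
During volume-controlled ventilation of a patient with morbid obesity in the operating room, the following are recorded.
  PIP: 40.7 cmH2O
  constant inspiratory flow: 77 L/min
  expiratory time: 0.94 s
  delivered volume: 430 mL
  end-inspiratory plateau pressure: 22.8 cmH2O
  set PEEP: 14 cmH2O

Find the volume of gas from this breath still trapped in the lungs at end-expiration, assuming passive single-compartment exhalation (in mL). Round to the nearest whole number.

Flow: 77 L/min ÷ 60 = 1.2833 L/s.
R = (PIP − Pplat)/V̇ = (40.7 − 22.8) / 1.2833 = 17.9/1.2833 = 13.948 cmH2O·s/L.
C = Vt/(Pplat − PEEP) = 430.0 / (22.8 − 14) = 430.0/8.8 = 48.864 mL/cmH2O.
τ = R × C = 13.948 × 0.04886 L/cmH2O = 0.6815 s.
Fraction remaining = e^(−Te/τ) = e^(−0.94/0.6815) = 0.2518.
Trapped volume = 430.0 × 0.2518 = 108.27 mL.

108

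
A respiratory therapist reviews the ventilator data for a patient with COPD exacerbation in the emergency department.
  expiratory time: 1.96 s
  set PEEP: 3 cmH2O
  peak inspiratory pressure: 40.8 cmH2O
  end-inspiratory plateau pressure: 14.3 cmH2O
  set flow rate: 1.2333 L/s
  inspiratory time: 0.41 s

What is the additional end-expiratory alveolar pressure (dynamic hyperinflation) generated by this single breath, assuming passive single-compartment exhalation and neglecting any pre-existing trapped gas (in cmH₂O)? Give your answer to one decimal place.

Vt = flow × Ti = 1.2333 L/s × 0.41 s × 1000 mL/L = 505.65 mL.
R = (PIP − Pplat)/V̇ = (40.8 − 14.3) / 1.2333 = 26.5/1.2333 = 21.487 cmH2O·s/L.
C = Vt/(Pplat − PEEP) = 505.65 / (14.3 − 3) = 505.65/11.3 = 44.748 mL/cmH2O.
τ = R × C = 21.487 × 0.04475 L/cmH2O = 0.9615 s.
Fraction remaining = e^(−Te/τ) = e^(−1.96/0.9615) = 0.1302; trapped volume = 505.65 × 0.1302 = 65.836 mL.
Additional alveolar pressure from trapping ≈ V_trapped / C = 65.836 / 44.748 = 1.471 cmH2O.

1.5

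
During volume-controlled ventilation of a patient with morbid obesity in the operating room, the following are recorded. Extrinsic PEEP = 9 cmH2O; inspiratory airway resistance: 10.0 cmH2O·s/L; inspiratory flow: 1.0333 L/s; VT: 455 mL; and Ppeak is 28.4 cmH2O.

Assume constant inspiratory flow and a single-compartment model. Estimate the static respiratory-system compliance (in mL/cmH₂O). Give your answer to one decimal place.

50.2

Equation of motion (constant flow): PIP = Vt/C + R·V̇ + PEEP.
Vt/C = PIP − R·V̇ − PEEP = 28.4 − 10.0×1.0333 − 9 = 28.4 − 10.333 − 9 = 9.067 cmH2O.
C = Vt / 9.067 = 455 / 9.067 = 50.182 mL/cmH2O.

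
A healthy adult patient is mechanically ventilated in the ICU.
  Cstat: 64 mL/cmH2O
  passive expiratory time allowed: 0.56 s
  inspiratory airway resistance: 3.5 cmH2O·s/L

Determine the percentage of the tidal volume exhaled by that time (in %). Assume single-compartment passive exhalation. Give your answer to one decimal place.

91.8

τ = R × C = 3.5 × 64 mL/cmH2O = 3.5 × 0.064 L/cmH2O = 0.224 s.
Passive exhalation: V(t)/V₀ = e^(−t/τ) = e^(−0.56/0.224) = 0.08208.
Fraction exhaled = 1 − 0.08208 = 0.9179 → 91.79%.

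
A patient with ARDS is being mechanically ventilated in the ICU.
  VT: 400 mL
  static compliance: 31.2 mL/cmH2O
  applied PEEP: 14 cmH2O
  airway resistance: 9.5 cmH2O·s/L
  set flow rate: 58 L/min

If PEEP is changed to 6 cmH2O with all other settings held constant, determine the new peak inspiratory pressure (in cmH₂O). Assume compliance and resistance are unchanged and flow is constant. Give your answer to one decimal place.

Flow: 58 L/min ÷ 60 = 0.9667 L/s.
PIP = Vt/C + R·V̇ + PEEP (constant-flow equation of motion).
Only the baseline term changes: ΔPIP = ΔPEEP = 6 − 14 = -8.0 cmH2O.
Original PIP = 400/31.2 + 9.5×0.9667 + 14 = 36.004 cmH2O; new PIP = 36.004 + (-8.0) = 28.004 cmH2O.

28.0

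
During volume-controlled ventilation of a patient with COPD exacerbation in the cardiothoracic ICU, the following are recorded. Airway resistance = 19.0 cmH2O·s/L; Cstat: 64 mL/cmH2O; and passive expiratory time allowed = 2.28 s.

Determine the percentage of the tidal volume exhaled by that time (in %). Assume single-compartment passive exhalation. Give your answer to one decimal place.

τ = R × C = 19.0 × 64 mL/cmH2O = 19.0 × 0.064 L/cmH2O = 1.216 s.
Passive exhalation: V(t)/V₀ = e^(−t/τ) = e^(−2.28/1.216) = 0.1534.
Fraction exhaled = 1 − 0.1534 = 0.8466 → 84.66%.

84.7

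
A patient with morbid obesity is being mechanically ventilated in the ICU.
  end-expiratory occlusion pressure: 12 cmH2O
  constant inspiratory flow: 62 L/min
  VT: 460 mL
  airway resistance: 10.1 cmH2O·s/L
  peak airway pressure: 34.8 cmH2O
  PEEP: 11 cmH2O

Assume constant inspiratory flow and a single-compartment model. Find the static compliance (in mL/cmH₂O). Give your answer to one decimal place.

Flow: 62 L/min ÷ 60 = 1.0333 L/s.
Total PEEP = 12 cmH2O (set 11 + intrinsic 1); this is the baseline alveolar pressure.
Equation of motion (constant flow): PIP = Vt/C + R·V̇ + PEEP.
Vt/C = PIP − R·V̇ − PEEP = 34.8 − 10.1×1.0333 − 12 = 34.8 − 10.436 − 12 = 12.364 cmH2O.
C = Vt / 12.364 = 460 / 12.364 = 37.205 mL/cmH2O.

37.2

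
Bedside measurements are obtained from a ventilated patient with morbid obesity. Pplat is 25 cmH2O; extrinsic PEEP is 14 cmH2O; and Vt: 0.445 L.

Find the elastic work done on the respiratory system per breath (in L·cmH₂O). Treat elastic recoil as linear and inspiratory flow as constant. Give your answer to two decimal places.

Elastic work ≈ ½ × (Pplat − PEEP) × Vt = 0.5 × (25 − 14) × 0.445 L = 0.5 × 11.0 × 0.445 = 2.448 L·cmH2O.

2.45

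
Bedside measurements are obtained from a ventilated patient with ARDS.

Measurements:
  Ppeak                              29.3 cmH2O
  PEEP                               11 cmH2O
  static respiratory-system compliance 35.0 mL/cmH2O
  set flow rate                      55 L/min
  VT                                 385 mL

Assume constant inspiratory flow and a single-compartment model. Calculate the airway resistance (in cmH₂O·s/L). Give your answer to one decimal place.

Flow: 55 L/min ÷ 60 = 0.9167 L/s.
Equation of motion (constant flow): PIP = Vt/C + R·V̇ + PEEP.
R·V̇ = PIP − Vt/C − PEEP = 29.3 − 385/35.0 − 11 = 29.3 − 11.0 − 11 = 7.3 cmH2O.
R = 7.3 / 0.9167 = 7.963 cmH2O·s/L.

8.0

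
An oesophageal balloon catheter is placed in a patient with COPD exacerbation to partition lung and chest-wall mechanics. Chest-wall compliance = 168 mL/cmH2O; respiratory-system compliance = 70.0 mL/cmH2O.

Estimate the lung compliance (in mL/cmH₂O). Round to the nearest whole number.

120

1/CL = 1/Crs − 1/Ccw.
1/CL = 1/70.0 − 1/168 = 0.008333.
CL = 120.0 mL/cmH2O.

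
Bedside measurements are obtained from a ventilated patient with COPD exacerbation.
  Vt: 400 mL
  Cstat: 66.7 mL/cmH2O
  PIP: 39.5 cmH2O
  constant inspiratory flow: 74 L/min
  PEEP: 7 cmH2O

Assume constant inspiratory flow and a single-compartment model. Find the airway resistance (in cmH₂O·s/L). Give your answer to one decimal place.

Flow: 74 L/min ÷ 60 = 1.2333 L/s.
Equation of motion (constant flow): PIP = Vt/C + R·V̇ + PEEP.
R·V̇ = PIP − Vt/C − PEEP = 39.5 − 400/66.7 − 7 = 39.5 − 5.997 − 7 = 26.503 cmH2O.
R = 26.503 / 1.2333 = 21.489 cmH2O·s/L.

21.5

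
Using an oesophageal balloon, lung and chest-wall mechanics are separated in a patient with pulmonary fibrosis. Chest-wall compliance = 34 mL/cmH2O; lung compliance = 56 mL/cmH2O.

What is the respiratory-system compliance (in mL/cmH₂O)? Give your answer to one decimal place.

21.2

Lung and chest wall are elastances in series: 1/Crs = 1/CL + 1/Ccw.
1/Crs = 1/56 + 1/34 = 0.04727.
Crs = 21.155 mL/cmH2O.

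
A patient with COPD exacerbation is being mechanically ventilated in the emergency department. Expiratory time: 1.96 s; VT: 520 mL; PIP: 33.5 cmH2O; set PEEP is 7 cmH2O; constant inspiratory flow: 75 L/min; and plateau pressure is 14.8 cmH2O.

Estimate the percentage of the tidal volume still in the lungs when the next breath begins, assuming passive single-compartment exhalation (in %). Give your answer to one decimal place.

14.0

Flow: 75 L/min ÷ 60 = 1.25 L/s.
R = (PIP − Pplat)/V̇ = (33.5 − 14.8) / 1.25 = 18.7/1.25 = 14.96 cmH2O·s/L.
C = Vt/(Pplat − PEEP) = 520.0 / (14.8 − 7) = 520.0/7.8 = 66.667 mL/cmH2O.
τ = R × C = 14.96 × 0.06667 L/cmH2O = 0.9974 s.
Fraction remaining at end-expiration = e^(−Te/τ) = e^(−1.96/0.9974) = 0.1401 → 14.01%.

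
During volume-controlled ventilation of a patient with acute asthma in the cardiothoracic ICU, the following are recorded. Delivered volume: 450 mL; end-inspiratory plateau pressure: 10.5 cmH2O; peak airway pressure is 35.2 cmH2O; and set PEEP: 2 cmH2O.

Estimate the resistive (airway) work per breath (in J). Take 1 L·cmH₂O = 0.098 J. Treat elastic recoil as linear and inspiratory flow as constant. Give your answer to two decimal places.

With constant inspiratory flow the resistive pressure is constant at PIP − Pplat = 35.2 − 10.5 = 24.7 cmH2O, so resistive work = 24.7 × 0.450 = 11.115 L·cmH2O.
× 0.098 J/(L·cmH2O) → 1.089 J.

1.09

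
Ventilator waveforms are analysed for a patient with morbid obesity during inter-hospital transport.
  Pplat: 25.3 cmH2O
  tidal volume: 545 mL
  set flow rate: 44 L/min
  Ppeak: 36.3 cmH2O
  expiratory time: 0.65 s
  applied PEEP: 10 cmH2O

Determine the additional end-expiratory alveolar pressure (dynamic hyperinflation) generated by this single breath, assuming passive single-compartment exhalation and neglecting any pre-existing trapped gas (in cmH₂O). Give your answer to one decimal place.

4.5

Flow: 44 L/min ÷ 60 = 0.7333 L/s.
R = (PIP − Pplat)/V̇ = (36.3 − 25.3) / 0.7333 = 11.0/0.7333 = 15.001 cmH2O·s/L.
C = Vt/(Pplat − PEEP) = 545.0 / (25.3 − 10) = 545.0/15.3 = 35.621 mL/cmH2O.
τ = R × C = 15.001 × 0.03562 L/cmH2O = 0.5343 s.
Fraction remaining = e^(−Te/τ) = e^(−0.65/0.5343) = 0.2963; trapped volume = 545.0 × 0.2963 = 161.48 mL.
Additional alveolar pressure from trapping ≈ V_trapped / C = 161.48 / 35.621 = 4.533 cmH2O.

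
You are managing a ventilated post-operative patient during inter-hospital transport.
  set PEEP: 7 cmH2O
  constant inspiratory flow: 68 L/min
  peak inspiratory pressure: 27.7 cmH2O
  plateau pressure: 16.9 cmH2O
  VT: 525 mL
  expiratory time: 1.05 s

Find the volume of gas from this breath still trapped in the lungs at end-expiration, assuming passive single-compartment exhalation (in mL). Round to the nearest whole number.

66

Flow: 68 L/min ÷ 60 = 1.1333 L/s.
R = (PIP − Pplat)/V̇ = (27.7 − 16.9) / 1.1333 = 10.8/1.1333 = 9.53 cmH2O·s/L.
C = Vt/(Pplat − PEEP) = 525.0 / (16.9 − 7) = 525.0/9.9 = 53.03 mL/cmH2O.
τ = R × C = 9.53 × 0.05303 L/cmH2O = 0.5054 s.
Fraction remaining = e^(−Te/τ) = e^(−1.05/0.5054) = 0.1252.
Trapped volume = 525.0 × 0.1252 = 65.73 mL.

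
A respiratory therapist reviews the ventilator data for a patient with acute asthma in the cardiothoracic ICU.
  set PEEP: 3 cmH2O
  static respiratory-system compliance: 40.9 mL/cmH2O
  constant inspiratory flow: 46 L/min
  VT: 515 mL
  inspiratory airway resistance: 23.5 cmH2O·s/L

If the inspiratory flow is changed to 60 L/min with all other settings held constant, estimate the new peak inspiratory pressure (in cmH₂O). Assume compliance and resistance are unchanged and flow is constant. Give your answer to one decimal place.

39.1

Flow: 46 L/min ÷ 60 = 0.7667 L/s.
New flow: 60 L/min ÷ 60 = 1 L/s.
PIP = Vt/C + R·V̇ + PEEP (constant-flow equation of motion).
Only the resistive term changes: ΔPIP = R × ΔV̇ = 23.5 × (1 − 0.7667) = 23.5 × 0.2333 = 5.483 cmH2O.
Original PIP = 515/40.9 + 23.5×0.7667 + 3 = 33.609 cmH2O; new PIP = 33.609 + (5.483) = 39.092 cmH2O.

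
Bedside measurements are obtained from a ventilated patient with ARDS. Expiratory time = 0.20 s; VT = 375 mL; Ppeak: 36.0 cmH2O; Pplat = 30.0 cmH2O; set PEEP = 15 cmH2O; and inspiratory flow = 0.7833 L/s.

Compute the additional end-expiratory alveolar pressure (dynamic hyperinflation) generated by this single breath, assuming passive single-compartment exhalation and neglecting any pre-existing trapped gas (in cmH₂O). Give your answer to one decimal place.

R = (PIP − Pplat)/V̇ = (36.0 − 30.0) / 0.7833 = 6.0/0.7833 = 7.66 cmH2O·s/L.
C = Vt/(Pplat − PEEP) = 375.0 / (30.0 − 15) = 375.0/15.0 = 25.0 mL/cmH2O.
τ = R × C = 7.66 × 0.025 L/cmH2O = 0.1915 s.
Fraction remaining = e^(−Te/τ) = e^(−0.20/0.1915) = 0.3519; trapped volume = 375.0 × 0.3519 = 131.96 mL.
Additional alveolar pressure from trapping ≈ V_trapped / C = 131.96 / 25.0 = 5.278 cmH2O.

5.3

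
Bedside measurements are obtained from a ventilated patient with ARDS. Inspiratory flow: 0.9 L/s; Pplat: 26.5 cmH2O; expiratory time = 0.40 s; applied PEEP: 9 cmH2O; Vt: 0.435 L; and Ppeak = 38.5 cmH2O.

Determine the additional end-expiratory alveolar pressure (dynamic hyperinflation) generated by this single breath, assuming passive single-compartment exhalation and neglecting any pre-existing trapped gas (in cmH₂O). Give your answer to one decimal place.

5.2

R = (PIP − Pplat)/V̇ = (38.5 − 26.5) / 0.9 = 12.0/0.9 = 13.333 cmH2O·s/L.
C = Vt/(Pplat − PEEP) = 435.0 / (26.5 − 9) = 435.0/17.5 = 24.857 mL/cmH2O.
τ = R × C = 13.333 × 0.02486 L/cmH2O = 0.3315 s.
Fraction remaining = e^(−Te/τ) = e^(−0.40/0.3315) = 0.2992; trapped volume = 435.0 × 0.2992 = 130.15 mL.
Additional alveolar pressure from trapping ≈ V_trapped / C = 130.15 / 24.857 = 5.236 cmH2O.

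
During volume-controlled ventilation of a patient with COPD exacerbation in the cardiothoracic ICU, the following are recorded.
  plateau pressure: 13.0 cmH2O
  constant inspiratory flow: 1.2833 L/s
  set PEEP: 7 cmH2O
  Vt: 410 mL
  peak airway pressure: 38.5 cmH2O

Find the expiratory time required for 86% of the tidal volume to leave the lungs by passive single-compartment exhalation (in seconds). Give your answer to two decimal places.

R = (PIP − Pplat)/V̇ = (38.5 − 13.0) / 1.2833 = 25.5/1.2833 = 19.871 cmH2O·s/L.
C = Vt/(Pplat − PEEP) = 410.0 / (13.0 − 7) = 410.0/6.0 = 68.333 mL/cmH2O.
τ = R × C = 19.871 × 0.06833 L/cmH2O = 1.358 s.
t = −τ·ln(1 − 0.86) = −1.358·ln(0.14) = 2.67 s.

2.67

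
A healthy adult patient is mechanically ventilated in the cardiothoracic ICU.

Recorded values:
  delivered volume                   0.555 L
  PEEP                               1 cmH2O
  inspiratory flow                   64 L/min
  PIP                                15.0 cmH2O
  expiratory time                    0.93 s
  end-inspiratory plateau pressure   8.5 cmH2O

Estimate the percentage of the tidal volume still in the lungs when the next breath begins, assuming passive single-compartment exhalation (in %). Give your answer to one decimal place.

Flow: 64 L/min ÷ 60 = 1.0667 L/s.
R = (PIP − Pplat)/V̇ = (15.0 − 8.5) / 1.0667 = 6.5/1.0667 = 6.094 cmH2O·s/L.
C = Vt/(Pplat − PEEP) = 555.0 / (8.5 − 1) = 555.0/7.5 = 74.0 mL/cmH2O.
τ = R × C = 6.094 × 0.074 L/cmH2O = 0.451 s.
Fraction remaining at end-expiration = e^(−Te/τ) = e^(−0.93/0.451) = 0.1272 → 12.72%.

12.7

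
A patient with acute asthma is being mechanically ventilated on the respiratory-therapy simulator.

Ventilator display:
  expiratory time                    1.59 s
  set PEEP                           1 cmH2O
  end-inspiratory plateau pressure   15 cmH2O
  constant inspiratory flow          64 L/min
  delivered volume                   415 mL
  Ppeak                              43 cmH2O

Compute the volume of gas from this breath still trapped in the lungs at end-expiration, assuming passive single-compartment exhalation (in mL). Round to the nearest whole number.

Flow: 64 L/min ÷ 60 = 1.0667 L/s.
R = (PIP − Pplat)/V̇ = (43 − 15) / 1.0667 = 28.0/1.0667 = 26.249 cmH2O·s/L.
C = Vt/(Pplat − PEEP) = 415.0 / (15 − 1) = 415.0/14.0 = 29.643 mL/cmH2O.
τ = R × C = 26.249 × 0.02964 L/cmH2O = 0.778 s.
Fraction remaining = e^(−Te/τ) = e^(−1.59/0.778) = 0.1295.
Trapped volume = 415.0 × 0.1295 = 53.743 mL.

54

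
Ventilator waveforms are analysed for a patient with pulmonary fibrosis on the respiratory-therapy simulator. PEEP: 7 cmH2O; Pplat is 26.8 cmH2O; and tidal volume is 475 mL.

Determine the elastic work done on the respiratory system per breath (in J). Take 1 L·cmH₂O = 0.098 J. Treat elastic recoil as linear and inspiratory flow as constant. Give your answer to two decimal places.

0.46

Elastic work ≈ ½ × (Pplat − PEEP) × Vt = 0.5 × (26.8 − 7) × 0.475 L = 0.5 × 19.8 × 0.475 = 4.703 L·cmH2O.
× 0.098 J/(L·cmH2O) → 0.4609 J.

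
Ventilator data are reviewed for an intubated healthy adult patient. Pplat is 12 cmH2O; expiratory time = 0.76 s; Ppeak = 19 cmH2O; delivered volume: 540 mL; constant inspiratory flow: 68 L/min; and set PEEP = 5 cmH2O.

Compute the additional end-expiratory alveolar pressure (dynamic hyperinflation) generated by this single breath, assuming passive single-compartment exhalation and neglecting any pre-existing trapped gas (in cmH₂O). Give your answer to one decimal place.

Flow: 68 L/min ÷ 60 = 1.1333 L/s.
R = (PIP − Pplat)/V̇ = (19 − 12) / 1.1333 = 7.0/1.1333 = 6.177 cmH2O·s/L.
C = Vt/(Pplat − PEEP) = 540.0 / (12 − 5) = 540.0/7.0 = 77.143 mL/cmH2O.
τ = R × C = 6.177 × 0.07714 L/cmH2O = 0.4765 s.
Fraction remaining = e^(−Te/τ) = e^(−0.76/0.4765) = 0.2029; trapped volume = 540.0 × 0.2029 = 109.57 mL.
Additional alveolar pressure from trapping ≈ V_trapped / C = 109.57 / 77.143 = 1.42 cmH2O.

1.4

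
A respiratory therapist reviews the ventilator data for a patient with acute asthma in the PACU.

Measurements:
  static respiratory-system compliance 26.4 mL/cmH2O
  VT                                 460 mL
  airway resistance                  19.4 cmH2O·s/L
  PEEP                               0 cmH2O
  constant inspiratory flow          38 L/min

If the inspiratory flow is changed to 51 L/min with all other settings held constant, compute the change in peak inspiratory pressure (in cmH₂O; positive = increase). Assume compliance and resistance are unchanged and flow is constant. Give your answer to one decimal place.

Flow: 38 L/min ÷ 60 = 0.6333 L/s.
New flow: 51 L/min ÷ 60 = 0.85 L/s.
PIP = Vt/C + R·V̇ + PEEP (constant-flow equation of motion).
Only the resistive term changes: ΔPIP = R × ΔV̇ = 19.4 × (0.85 − 0.6333) = 19.4 × 0.2167 = 4.204 cmH2O.

4.2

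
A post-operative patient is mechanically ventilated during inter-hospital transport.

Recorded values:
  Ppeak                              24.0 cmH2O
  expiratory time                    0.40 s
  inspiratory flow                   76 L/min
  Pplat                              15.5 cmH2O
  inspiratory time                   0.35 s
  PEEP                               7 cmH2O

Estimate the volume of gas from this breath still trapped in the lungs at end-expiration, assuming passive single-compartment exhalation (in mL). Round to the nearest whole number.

Flow: 76 L/min ÷ 60 = 1.2667 L/s.
Vt = flow × Ti = 1.2667 L/s × 0.35 s × 1000 mL/L = 443.35 mL.
R = (PIP − Pplat)/V̇ = (24.0 − 15.5) / 1.2667 = 8.5/1.2667 = 6.71 cmH2O·s/L.
C = Vt/(Pplat − PEEP) = 443.35 / (15.5 − 7) = 443.35/8.5 = 52.159 mL/cmH2O.
τ = R × C = 6.71 × 0.05216 L/cmH2O = 0.35 s.
Fraction remaining = e^(−Te/τ) = e^(−0.40/0.35) = 0.3189.
Trapped volume = 443.35 × 0.3189 = 141.38 mL.

141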